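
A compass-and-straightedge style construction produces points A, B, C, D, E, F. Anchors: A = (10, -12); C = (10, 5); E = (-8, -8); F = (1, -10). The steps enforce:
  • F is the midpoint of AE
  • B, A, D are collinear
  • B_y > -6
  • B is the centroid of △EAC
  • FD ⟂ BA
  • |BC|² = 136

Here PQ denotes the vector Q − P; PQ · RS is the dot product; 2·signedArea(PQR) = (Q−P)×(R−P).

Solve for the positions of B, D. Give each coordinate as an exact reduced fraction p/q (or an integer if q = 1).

B = (4, -5)
D = (26/5, -32/5)

1. B_x = 4  [B is the centroid of △EAC]
2. B_y = -5  [B is the centroid of △EAC]
   → B = (4, -5)
3. D_x = 26/5  [B, A, D are collinear ∩ FD ⟂ BA]
4. D_y = -32/5  [B, A, D are collinear ∩ FD ⟂ BA]
   → D = (26/5, -32/5)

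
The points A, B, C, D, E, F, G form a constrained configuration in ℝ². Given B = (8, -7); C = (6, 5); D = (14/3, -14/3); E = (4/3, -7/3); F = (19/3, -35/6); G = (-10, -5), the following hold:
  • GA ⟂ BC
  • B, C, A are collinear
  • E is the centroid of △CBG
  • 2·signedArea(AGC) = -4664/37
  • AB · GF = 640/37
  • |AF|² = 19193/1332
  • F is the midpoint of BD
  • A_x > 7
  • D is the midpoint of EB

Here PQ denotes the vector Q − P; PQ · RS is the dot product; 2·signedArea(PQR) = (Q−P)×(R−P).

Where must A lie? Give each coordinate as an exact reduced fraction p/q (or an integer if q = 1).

1. A_x = 266/37  [B, C, A are collinear ∩ GA ⟂ BC]
2. A_y = -79/37  [B, C, A are collinear ∩ GA ⟂ BC]
   → A = (266/37, -79/37)

A = (266/37, -79/37)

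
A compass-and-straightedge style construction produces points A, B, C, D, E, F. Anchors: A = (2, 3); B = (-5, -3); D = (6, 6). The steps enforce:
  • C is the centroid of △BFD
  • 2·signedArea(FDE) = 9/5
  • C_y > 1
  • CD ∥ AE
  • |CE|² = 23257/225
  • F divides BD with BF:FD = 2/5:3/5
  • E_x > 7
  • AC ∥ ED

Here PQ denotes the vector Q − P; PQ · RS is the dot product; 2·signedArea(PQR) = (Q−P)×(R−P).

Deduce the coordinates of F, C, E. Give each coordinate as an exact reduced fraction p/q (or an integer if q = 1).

C = (2/15, 6/5)
E = (118/15, 39/5)
F = (-3/5, 3/5)

1. F_x = -3/5  [F divides BD with BF:FD = 2/5:3/5]
2. F_y = 3/5  [F divides BD with BF:FD = 2/5:3/5]
   → F = (-3/5, 3/5)
3. C_x = 2/15  [C is the centroid of △BFD]
4. C_y = 6/5  [C is the centroid of △BFD]
   → C = (2/15, 6/5)
5. E_x = 118/15  [AC ∥ ED ∩ CD ∥ AE]
6. E_y = 39/5  [AC ∥ ED ∩ CD ∥ AE]
   → E = (118/15, 39/5)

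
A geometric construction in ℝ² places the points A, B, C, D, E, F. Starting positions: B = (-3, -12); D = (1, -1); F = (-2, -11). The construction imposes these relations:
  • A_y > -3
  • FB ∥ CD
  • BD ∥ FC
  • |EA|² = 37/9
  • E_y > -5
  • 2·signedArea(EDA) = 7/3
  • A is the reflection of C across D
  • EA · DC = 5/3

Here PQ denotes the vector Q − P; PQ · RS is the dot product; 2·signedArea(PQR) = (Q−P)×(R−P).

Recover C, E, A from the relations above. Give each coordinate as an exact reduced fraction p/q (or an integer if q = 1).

A = (0, -2)
C = (2, 0)
E = (1/3, -4)

1. C_x = 2  [FB ∥ CD ∩ BD ∥ FC]
2. C_y = 0  [FB ∥ CD ∩ BD ∥ FC]
   → C = (2, 0)
3. A_x = 0  [A is the reflection of C across D]
4. A_y = -2  [A is the reflection of C across D]
   → A = (0, -2)
5. E_x = 1/3  [2·signedArea(EDA) = 7/3 ∩ EA · DC = 5/3]
6. E_y = -4  [2·signedArea(EDA) = 7/3 ∩ EA · DC = 5/3]
   → E = (1/3, -4)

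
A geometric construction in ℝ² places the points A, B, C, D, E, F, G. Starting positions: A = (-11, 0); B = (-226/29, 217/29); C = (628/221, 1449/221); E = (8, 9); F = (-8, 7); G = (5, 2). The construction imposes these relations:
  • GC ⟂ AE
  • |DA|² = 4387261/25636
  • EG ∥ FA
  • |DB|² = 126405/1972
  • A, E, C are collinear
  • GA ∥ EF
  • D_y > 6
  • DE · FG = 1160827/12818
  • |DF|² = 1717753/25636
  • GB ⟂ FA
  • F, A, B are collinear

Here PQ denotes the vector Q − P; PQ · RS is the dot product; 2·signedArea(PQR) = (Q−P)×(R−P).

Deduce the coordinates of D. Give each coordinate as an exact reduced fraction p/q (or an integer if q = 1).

D = (2345/12818, 43505/6409)

1. D_x = 2345/12818  [line -13·x + 5·y + -404565/12818 = 0 ∩ |DF|² = 1717753/25636]
2. D_y = 43505/6409  [line -13·x + 5·y + -404565/12818 = 0 ∩ |DF|² = 1717753/25636]
   → D = (2345/12818, 43505/6409)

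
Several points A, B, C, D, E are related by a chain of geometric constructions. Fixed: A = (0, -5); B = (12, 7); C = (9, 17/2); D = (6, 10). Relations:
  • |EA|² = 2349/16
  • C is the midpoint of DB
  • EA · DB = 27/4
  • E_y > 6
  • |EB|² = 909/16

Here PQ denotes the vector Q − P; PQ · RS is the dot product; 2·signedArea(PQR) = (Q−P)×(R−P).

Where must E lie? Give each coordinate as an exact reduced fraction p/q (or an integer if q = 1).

E = (9/2, 25/4)

1. E_x = 9/2  [line -6·x + 3·y + 33/4 = 0 ∩ |EA|² = 2349/16]
2. E_y = 25/4  [line -6·x + 3·y + 33/4 = 0 ∩ |EA|² = 2349/16]
   → E = (9/2, 25/4)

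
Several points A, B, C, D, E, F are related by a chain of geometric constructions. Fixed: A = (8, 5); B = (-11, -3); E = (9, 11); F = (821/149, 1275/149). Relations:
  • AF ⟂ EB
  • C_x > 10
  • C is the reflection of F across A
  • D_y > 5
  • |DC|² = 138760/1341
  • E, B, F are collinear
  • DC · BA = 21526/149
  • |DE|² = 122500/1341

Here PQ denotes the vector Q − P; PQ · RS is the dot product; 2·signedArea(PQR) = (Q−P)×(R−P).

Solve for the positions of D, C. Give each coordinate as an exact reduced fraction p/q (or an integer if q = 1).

C = (1563/149, 215/149)
D = (523/447, 2467/447)

1. C_x = 1563/149  [C is the reflection of F across A]
2. C_y = 215/149  [C is the reflection of F across A]
   → C = (1563/149, 215/149)
3. D_x = 523/447  [line -19·x + -8·y + 9891/149 = 0 ∩ |DC|² = 138760/1341]
4. D_y = 2467/447  [line -19·x + -8·y + 9891/149 = 0 ∩ |DC|² = 138760/1341]
   → D = (523/447, 2467/447)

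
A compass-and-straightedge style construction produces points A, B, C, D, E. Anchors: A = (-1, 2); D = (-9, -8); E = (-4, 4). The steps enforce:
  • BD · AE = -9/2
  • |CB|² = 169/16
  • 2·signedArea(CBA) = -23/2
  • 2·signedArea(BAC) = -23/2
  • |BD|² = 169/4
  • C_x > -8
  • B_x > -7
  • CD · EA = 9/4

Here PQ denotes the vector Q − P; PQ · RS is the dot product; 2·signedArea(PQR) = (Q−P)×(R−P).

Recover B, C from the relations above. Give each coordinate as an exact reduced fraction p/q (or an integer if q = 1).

B = (-13/2, -2)
C = (-31/4, -5)

1. B_x = -13/2  [line 3·x + -2·y + 31/2 = 0 ∩ |BD|² = 169/4]
2. B_y = -2  [line 3·x + -2·y + 31/2 = 0 ∩ |BD|² = 169/4]
   → B = (-13/2, -2)
3. C_x = -31/4  [2·signedArea(BAC) = -23/2 ∩ CD · EA = 9/4]
4. C_y = -5  [2·signedArea(BAC) = -23/2 ∩ CD · EA = 9/4]
   → C = (-31/4, -5)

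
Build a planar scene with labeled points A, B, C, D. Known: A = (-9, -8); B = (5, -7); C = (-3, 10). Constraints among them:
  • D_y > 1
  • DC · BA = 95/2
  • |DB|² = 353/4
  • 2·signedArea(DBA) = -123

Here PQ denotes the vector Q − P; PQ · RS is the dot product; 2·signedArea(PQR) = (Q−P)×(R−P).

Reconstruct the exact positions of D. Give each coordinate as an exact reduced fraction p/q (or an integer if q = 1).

D = (1, 3/2)

1. D_x = 1  [DC · BA = 95/2 ∩ 2·signedArea(DBA) = -123]
2. D_y = 3/2  [DC · BA = 95/2 ∩ 2·signedArea(DBA) = -123]
   → D = (1, 3/2)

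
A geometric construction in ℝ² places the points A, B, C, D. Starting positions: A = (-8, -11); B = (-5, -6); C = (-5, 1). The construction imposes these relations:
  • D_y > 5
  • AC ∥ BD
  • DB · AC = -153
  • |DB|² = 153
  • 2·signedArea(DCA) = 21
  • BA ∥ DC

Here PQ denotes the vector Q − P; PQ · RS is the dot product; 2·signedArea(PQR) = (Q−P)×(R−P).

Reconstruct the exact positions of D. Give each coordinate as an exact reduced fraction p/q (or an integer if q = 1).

1. D_x = -2  [BA ∥ DC ∩ AC ∥ BD]
2. D_y = 6  [BA ∥ DC ∩ AC ∥ BD]
   → D = (-2, 6)

D = (-2, 6)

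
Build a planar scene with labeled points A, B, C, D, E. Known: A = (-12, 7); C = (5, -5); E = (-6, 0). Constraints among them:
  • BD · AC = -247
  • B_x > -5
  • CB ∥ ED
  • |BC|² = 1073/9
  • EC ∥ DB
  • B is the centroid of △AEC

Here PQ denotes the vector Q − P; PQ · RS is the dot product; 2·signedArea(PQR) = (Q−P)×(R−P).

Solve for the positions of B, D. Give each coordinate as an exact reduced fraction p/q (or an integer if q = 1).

1. B_x = -13/3  [B is the centroid of △AEC]
2. B_y = 2/3  [B is the centroid of △AEC]
   → B = (-13/3, 2/3)
3. D_x = -46/3  [EC ∥ DB ∩ CB ∥ ED]
4. D_y = 17/3  [EC ∥ DB ∩ CB ∥ ED]
   → D = (-46/3, 17/3)

B = (-13/3, 2/3)
D = (-46/3, 17/3)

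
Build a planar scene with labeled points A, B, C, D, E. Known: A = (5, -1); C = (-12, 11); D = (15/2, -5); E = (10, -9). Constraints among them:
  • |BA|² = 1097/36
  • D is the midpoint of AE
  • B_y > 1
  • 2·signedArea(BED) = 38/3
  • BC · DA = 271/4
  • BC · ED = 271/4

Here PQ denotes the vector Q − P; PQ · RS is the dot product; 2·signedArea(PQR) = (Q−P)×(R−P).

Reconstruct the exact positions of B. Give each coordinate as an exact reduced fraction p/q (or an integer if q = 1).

B = (1/6, 5/3)

1. B_x = 1/6  [BC · DA = 271/4 ∩ 2·signedArea(BED) = 38/3]
2. B_y = 5/3  [BC · DA = 271/4 ∩ 2·signedArea(BED) = 38/3]
   → B = (1/6, 5/3)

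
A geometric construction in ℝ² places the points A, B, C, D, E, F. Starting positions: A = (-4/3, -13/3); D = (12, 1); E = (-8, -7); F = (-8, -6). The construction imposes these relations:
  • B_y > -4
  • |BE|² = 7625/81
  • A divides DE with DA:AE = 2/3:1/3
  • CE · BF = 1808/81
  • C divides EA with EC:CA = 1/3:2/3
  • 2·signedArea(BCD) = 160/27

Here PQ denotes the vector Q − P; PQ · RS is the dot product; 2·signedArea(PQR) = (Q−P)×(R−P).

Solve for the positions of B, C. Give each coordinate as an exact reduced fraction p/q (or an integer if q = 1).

B = (8/9, -28/9)
C = (-52/9, -55/9)

1. C_x = -52/9  [C divides EA with EC:CA = 1/3:2/3]
2. C_y = -55/9  [C divides EA with EC:CA = 1/3:2/3]
   → C = (-52/9, -55/9)
3. B_x = 8/9  [2·signedArea(BCD) = 160/27 ∩ CE · BF = 1808/81]
4. B_y = -28/9  [2·signedArea(BCD) = 160/27 ∩ CE · BF = 1808/81]
   → B = (8/9, -28/9)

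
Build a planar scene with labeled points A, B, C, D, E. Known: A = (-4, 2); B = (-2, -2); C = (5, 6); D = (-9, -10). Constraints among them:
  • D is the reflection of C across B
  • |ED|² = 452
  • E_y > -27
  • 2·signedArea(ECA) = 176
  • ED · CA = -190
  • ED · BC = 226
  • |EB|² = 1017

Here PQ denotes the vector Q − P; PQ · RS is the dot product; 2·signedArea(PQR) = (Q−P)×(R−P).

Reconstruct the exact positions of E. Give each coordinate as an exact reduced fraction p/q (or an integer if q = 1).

1. E_x = -23  [ED · BC = 226 ∩ 2·signedArea(ECA) = 176]
2. E_y = -26  [ED · BC = 226 ∩ 2·signedArea(ECA) = 176]
   → E = (-23, -26)

E = (-23, -26)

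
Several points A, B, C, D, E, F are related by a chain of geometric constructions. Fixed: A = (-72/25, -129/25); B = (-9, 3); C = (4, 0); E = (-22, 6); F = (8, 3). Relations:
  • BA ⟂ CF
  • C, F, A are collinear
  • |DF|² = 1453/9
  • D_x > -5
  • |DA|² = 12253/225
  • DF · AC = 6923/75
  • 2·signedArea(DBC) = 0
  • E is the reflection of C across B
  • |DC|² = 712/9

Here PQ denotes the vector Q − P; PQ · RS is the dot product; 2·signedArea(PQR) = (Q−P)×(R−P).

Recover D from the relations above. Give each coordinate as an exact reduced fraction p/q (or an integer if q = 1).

1. D_x = -14/3  [2·signedArea(DBC) = 0 ∩ DF · AC = 6923/75]
2. D_y = 2  [2·signedArea(DBC) = 0 ∩ DF · AC = 6923/75]
   → D = (-14/3, 2)

D = (-14/3, 2)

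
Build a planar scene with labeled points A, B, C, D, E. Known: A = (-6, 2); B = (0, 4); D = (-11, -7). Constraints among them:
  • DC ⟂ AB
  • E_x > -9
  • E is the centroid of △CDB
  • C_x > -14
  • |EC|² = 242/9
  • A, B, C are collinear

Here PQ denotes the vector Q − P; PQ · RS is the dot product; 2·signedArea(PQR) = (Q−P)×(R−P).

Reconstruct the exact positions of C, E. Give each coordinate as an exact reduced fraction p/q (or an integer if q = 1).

1. C_x = -66/5  [A, B, C are collinear ∩ DC ⟂ AB]
2. C_y = -2/5  [A, B, C are collinear ∩ DC ⟂ AB]
   → C = (-66/5, -2/5)
3. E_x = -121/15  [E is the centroid of △CDB]
4. E_y = -17/15  [E is the centroid of △CDB]
   → E = (-121/15, -17/15)

C = (-66/5, -2/5)
E = (-121/15, -17/15)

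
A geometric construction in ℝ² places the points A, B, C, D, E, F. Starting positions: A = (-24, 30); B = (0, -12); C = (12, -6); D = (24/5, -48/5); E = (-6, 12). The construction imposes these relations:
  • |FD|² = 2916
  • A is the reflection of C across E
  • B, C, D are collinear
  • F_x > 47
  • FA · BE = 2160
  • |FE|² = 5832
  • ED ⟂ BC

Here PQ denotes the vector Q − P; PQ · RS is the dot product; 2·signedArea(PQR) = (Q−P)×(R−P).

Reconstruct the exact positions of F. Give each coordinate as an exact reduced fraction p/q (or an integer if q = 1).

F = (48, -42)

1. F_x = 48  [line 6·x + -24·y + -1296 = 0 ∩ |FD|² = 2916]
2. F_y = -42  [line 6·x + -24·y + -1296 = 0 ∩ |FD|² = 2916]
   → F = (48, -42)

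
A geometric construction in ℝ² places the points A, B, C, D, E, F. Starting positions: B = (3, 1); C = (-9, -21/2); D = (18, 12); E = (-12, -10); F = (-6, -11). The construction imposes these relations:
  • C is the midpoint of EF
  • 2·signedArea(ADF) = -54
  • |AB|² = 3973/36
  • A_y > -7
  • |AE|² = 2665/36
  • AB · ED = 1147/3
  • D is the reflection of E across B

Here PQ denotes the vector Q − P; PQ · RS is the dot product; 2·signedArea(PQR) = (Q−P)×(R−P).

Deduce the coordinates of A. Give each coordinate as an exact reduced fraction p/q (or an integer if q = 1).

1. A_x = -4  [2·signedArea(ADF) = -54 ∩ AB · ED = 1147/3]
2. A_y = -41/6  [2·signedArea(ADF) = -54 ∩ AB · ED = 1147/3]
   → A = (-4, -41/6)

A = (-4, -41/6)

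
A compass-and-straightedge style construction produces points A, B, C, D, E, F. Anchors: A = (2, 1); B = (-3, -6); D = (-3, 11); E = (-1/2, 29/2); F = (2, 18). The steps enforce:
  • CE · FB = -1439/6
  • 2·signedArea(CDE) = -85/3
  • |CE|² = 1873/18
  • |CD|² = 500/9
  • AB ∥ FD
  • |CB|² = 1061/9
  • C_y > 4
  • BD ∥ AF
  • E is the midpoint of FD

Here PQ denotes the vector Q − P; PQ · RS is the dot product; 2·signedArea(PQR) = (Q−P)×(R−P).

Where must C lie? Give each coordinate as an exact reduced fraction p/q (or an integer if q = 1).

C = (1/3, 13/3)

1. C_x = 1/3  [CE · FB = -1439/6 ∩ 2·signedArea(CDE) = -85/3]
2. C_y = 13/3  [CE · FB = -1439/6 ∩ 2·signedArea(CDE) = -85/3]
   → C = (1/3, 13/3)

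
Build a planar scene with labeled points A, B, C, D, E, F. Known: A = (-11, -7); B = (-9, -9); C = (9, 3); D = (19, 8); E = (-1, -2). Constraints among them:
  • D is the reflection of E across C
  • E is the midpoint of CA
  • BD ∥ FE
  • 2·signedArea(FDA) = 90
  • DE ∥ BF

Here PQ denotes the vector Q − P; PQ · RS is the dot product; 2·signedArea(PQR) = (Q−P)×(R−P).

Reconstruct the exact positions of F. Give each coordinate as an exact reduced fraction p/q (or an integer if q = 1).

1. F_x = -29  [BD ∥ FE ∩ DE ∥ BF]
2. F_y = -19  [BD ∥ FE ∩ DE ∥ BF]
   → F = (-29, -19)

F = (-29, -19)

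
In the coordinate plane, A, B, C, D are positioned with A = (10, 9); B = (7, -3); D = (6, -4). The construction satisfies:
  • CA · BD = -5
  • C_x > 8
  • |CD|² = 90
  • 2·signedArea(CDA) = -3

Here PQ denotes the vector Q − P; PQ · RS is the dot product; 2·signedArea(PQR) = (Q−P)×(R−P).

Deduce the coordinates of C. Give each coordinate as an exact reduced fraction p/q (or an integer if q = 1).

1. C_x = 9  [2·signedArea(CDA) = -3 ∩ CA · BD = -5]
2. C_y = 5  [2·signedArea(CDA) = -3 ∩ CA · BD = -5]
   → C = (9, 5)

C = (9, 5)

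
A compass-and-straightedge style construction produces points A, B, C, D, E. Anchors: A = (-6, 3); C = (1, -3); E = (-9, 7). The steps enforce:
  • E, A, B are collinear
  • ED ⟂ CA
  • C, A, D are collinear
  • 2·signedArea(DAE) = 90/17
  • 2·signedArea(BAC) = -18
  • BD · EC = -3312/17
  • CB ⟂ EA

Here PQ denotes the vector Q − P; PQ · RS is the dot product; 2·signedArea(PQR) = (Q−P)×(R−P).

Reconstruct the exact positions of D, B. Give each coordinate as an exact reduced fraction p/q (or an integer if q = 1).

B = (-3/5, -21/5)
D = (-165/17, 105/17)

1. D_x = -165/17  [C, A, D are collinear ∩ ED ⟂ CA]
2. D_y = 105/17  [C, A, D are collinear ∩ ED ⟂ CA]
   → D = (-165/17, 105/17)
3. B_x = -3/5  [E, A, B are collinear ∩ CB ⟂ EA]
4. B_y = -21/5  [E, A, B are collinear ∩ CB ⟂ EA]
   → B = (-3/5, -21/5)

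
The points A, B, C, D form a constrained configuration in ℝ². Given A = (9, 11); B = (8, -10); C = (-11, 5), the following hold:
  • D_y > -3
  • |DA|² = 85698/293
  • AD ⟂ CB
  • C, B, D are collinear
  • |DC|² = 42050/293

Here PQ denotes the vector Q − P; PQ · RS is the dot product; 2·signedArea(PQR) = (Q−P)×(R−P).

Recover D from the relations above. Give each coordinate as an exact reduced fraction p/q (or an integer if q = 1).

1. D_x = -468/293  [C, B, D are collinear ∩ AD ⟂ CB]
2. D_y = -710/293  [C, B, D are collinear ∩ AD ⟂ CB]
   → D = (-468/293, -710/293)

D = (-468/293, -710/293)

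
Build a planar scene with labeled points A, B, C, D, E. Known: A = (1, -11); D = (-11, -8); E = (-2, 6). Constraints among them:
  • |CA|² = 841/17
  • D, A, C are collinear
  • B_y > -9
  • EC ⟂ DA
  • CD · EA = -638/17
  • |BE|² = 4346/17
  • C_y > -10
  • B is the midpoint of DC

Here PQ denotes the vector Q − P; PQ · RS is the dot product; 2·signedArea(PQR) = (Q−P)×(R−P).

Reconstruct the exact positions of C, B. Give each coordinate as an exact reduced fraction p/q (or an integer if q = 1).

1. C_x = -99/17  [D, A, C are collinear ∩ EC ⟂ DA]
2. C_y = -158/17  [D, A, C are collinear ∩ EC ⟂ DA]
   → C = (-99/17, -158/17)
3. B_x = -143/17  [B is the midpoint of DC]
4. B_y = -147/17  [B is the midpoint of DC]
   → B = (-143/17, -147/17)

B = (-143/17, -147/17)
C = (-99/17, -158/17)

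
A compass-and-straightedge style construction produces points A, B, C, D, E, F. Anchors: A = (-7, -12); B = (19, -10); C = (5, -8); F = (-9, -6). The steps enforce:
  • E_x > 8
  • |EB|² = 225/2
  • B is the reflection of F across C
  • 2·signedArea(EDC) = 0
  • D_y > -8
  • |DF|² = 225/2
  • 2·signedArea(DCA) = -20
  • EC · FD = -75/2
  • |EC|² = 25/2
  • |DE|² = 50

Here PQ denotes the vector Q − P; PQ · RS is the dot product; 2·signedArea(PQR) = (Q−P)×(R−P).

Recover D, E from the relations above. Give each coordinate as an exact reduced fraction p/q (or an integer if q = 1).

D = (3/2, -15/2)
E = (17/2, -17/2)

1. D_x = 3/2  [line 4·x + -12·y + -96 = 0 ∩ |DF|² = 225/2]
2. D_y = -15/2  [line 4·x + -12·y + -96 = 0 ∩ |DF|² = 225/2]
   → D = (3/2, -15/2)
3. E_x = 17/2  [2·signedArea(EDC) = 0 ∩ EC · FD = -75/2]
4. E_y = -17/2  [2·signedArea(EDC) = 0 ∩ EC · FD = -75/2]
   → E = (17/2, -17/2)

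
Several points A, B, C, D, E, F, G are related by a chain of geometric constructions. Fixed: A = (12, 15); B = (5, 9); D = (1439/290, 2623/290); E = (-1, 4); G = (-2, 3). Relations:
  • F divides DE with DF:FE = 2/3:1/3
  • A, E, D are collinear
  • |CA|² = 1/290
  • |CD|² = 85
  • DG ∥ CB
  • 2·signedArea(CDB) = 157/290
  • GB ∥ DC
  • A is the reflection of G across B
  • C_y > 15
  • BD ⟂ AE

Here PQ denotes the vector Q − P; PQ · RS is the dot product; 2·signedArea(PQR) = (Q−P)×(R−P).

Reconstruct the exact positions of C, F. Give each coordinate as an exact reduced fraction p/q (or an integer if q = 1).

1. C_x = 3469/290  [DG ∥ CB ∩ GB ∥ DC]
2. C_y = 4363/290  [DG ∥ CB ∩ GB ∥ DC]
   → C = (3469/290, 4363/290)
3. F_x = 859/870  [F divides DE with DF:FE = 2/3:1/3]
4. F_y = 4943/870  [F divides DE with DF:FE = 2/3:1/3]
   → F = (859/870, 4943/870)

C = (3469/290, 4363/290)
F = (859/870, 4943/870)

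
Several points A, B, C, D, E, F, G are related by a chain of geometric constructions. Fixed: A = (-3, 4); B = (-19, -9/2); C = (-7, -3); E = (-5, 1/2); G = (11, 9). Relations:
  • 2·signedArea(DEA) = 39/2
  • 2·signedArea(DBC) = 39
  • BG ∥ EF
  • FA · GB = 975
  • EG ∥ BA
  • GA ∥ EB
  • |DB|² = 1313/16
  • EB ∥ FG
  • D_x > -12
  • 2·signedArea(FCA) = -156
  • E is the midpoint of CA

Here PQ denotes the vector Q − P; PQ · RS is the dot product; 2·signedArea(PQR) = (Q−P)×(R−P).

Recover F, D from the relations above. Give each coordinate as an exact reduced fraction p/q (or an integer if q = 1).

D = (-11, -1/4)
F = (25, 14)

1. F_x = 25  [EB ∥ FG ∩ BG ∥ EF]
2. F_y = 14  [EB ∥ FG ∩ BG ∥ EF]
   → F = (25, 14)
3. D_x = -11  [2·signedArea(DEA) = 39/2 ∩ 2·signedArea(DBC) = 39]
4. D_y = -1/4  [2·signedArea(DEA) = 39/2 ∩ 2·signedArea(DBC) = 39]
   → D = (-11, -1/4)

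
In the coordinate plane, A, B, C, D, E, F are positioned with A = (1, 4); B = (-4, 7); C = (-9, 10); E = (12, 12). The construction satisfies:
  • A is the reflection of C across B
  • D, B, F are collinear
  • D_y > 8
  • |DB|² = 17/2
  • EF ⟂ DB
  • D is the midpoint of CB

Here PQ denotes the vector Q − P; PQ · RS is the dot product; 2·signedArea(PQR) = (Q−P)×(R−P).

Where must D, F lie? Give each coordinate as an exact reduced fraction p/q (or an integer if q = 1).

1. D_x = -13/2  [D is the midpoint of CB]
2. D_y = 17/2  [D is the midpoint of CB]
   → D = (-13/2, 17/2)
3. F_x = 189/34  [D, B, F are collinear ∩ EF ⟂ DB]
4. F_y = 43/34  [D, B, F are collinear ∩ EF ⟂ DB]
   → F = (189/34, 43/34)

D = (-13/2, 17/2)
F = (189/34, 43/34)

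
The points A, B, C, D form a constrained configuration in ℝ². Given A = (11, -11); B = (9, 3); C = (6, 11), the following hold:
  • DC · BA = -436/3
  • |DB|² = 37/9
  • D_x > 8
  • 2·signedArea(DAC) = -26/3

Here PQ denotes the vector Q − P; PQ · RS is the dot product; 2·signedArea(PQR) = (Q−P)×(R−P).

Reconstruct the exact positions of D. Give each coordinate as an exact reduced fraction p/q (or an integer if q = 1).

1. D_x = 26/3  [2·signedArea(DAC) = -26/3 ∩ DC · BA = -436/3]
2. D_y = 1  [2·signedArea(DAC) = -26/3 ∩ DC · BA = -436/3]
   → D = (26/3, 1)

D = (26/3, 1)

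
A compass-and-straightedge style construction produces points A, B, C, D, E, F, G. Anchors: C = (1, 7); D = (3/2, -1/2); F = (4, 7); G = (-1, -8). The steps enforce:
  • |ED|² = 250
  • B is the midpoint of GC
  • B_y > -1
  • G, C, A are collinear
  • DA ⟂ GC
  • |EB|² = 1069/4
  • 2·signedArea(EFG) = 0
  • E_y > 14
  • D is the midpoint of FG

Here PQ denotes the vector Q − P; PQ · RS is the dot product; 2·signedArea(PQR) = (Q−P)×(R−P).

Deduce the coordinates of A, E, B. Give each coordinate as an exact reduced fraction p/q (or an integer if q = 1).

1. A_x = 6/229  [G, C, A are collinear ∩ DA ⟂ GC]
2. A_y = -139/458  [G, C, A are collinear ∩ DA ⟂ GC]
   → A = (6/229, -139/458)
3. E_x = 13/2  [line 15·x + -5·y + -25 = 0 ∩ |ED|² = 250]
4. E_y = 29/2  [line 15·x + -5·y + -25 = 0 ∩ |ED|² = 250]
   → E = (13/2, 29/2)
5. B_x = 0  [B is the midpoint of GC]
6. B_y = -1/2  [B is the midpoint of GC]
   → B = (0, -1/2)

A = (6/229, -139/458)
B = (0, -1/2)
E = (13/2, 29/2)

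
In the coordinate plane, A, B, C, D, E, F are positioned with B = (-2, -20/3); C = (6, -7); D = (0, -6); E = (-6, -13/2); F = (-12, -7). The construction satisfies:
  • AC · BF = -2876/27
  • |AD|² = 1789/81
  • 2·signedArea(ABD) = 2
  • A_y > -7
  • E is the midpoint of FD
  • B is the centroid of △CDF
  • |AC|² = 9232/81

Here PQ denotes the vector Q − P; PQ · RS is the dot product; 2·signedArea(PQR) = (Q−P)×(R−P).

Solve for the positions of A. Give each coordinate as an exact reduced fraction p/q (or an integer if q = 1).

1. A_x = -14/3  [AC · BF = -2876/27 ∩ 2·signedArea(ABD) = 2]
2. A_y = -59/9  [AC · BF = -2876/27 ∩ 2·signedArea(ABD) = 2]
   → A = (-14/3, -59/9)

A = (-14/3, -59/9)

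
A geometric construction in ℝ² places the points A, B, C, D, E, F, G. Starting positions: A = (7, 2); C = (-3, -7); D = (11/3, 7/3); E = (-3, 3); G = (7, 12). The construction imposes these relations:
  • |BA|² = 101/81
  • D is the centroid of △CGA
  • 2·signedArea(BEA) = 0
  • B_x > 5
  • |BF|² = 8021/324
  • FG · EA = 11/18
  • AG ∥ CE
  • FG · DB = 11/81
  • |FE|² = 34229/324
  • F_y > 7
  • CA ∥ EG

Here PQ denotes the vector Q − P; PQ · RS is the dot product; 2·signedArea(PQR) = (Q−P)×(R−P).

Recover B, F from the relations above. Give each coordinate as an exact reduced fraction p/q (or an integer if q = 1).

1. F_x = 58/9  [line -10·x + 1·y + 1033/18 = 0 ∩ |FE|² = 34229/324]
2. F_y = 127/18  [line -10·x + 1·y + 1033/18 = 0 ∩ |FE|² = 34229/324]
   → F = (58/9, 127/18)
3. B_x = 53/9  [2·signedArea(BEA) = 0 ∩ FG · DB = 11/81]
4. B_y = 19/9  [2·signedArea(BEA) = 0 ∩ FG · DB = 11/81]
   → B = (53/9, 19/9)

B = (53/9, 19/9)
F = (58/9, 127/18)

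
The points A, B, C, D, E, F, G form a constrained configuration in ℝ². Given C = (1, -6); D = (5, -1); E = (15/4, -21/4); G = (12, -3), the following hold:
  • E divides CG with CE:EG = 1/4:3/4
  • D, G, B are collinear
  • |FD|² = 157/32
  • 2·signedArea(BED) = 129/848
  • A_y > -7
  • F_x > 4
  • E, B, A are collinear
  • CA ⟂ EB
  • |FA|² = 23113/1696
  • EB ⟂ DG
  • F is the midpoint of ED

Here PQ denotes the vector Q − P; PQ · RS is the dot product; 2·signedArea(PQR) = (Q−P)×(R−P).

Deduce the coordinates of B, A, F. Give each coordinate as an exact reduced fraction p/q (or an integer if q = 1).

1. B_x = 1053/212  [D, G, B are collinear ∩ EB ⟂ DG]
2. B_y = -105/106  [D, G, B are collinear ∩ EB ⟂ DG]
   → B = (1053/212, -105/106)
3. A_x = 709/212  [E, B, A are collinear ∩ CA ⟂ EB]
4. A_y = -707/106  [E, B, A are collinear ∩ CA ⟂ EB]
   → A = (709/212, -707/106)
5. F_x = 35/8  [F is the midpoint of ED]
6. F_y = -25/8  [F is the midpoint of ED]
   → F = (35/8, -25/8)

A = (709/212, -707/106)
B = (1053/212, -105/106)
F = (35/8, -25/8)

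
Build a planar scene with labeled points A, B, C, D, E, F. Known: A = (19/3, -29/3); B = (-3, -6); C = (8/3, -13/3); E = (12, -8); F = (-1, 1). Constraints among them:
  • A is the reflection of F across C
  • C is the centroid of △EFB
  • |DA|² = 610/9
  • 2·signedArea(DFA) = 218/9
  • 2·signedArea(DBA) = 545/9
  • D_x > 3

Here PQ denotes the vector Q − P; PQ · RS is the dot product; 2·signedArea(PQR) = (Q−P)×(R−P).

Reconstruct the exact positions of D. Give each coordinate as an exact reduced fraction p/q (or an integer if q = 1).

D = (10/3, -2)

1. D_x = 10/3  [2·signedArea(DBA) = 545/9 ∩ 2·signedArea(DFA) = 218/9]
2. D_y = -2  [2·signedArea(DBA) = 545/9 ∩ 2·signedArea(DFA) = 218/9]
   → D = (10/3, -2)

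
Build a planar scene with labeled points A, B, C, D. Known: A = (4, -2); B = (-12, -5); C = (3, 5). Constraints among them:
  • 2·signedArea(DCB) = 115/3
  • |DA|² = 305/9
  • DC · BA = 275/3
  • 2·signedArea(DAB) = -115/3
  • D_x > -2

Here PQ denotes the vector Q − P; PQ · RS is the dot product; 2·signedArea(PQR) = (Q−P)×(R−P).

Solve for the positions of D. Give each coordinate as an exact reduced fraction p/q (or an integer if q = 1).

D = (-5/3, -2/3)

1. D_x = -5/3  [2·signedArea(DCB) = 115/3 ∩ 2·signedArea(DAB) = -115/3]
2. D_y = -2/3  [2·signedArea(DCB) = 115/3 ∩ 2·signedArea(DAB) = -115/3]
   → D = (-5/3, -2/3)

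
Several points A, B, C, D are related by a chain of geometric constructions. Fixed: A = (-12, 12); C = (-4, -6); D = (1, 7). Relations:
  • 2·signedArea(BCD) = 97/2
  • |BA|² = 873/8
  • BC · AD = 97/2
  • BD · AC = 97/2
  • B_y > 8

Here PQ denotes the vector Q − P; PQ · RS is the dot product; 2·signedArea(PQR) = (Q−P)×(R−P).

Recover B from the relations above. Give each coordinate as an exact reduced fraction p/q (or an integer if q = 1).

1. B_x = -9/4  [BD · AC = 97/2 ∩ 2·signedArea(BCD) = 97/2]
2. B_y = 33/4  [BD · AC = 97/2 ∩ 2·signedArea(BCD) = 97/2]
   → B = (-9/4, 33/4)

B = (-9/4, 33/4)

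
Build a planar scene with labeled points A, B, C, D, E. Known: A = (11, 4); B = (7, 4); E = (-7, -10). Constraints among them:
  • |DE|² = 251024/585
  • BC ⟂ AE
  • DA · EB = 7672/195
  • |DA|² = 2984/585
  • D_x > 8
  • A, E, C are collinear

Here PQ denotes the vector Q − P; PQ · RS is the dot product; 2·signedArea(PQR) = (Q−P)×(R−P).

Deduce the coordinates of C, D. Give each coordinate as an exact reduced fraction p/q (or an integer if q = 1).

1. C_x = 553/65  [A, E, C are collinear ∩ BC ⟂ AE]
2. C_y = 134/65  [A, E, C are collinear ∩ BC ⟂ AE]
   → C = (553/65, 134/65)
3. D_x = 1723/195  [line -14·x + -14·y + 33278/195 = 0 ∩ |DE|² = 251024/585]
4. D_y = 218/65  [line -14·x + -14·y + 33278/195 = 0 ∩ |DE|² = 251024/585]
   → D = (1723/195, 218/65)

C = (553/65, 134/65)
D = (1723/195, 218/65)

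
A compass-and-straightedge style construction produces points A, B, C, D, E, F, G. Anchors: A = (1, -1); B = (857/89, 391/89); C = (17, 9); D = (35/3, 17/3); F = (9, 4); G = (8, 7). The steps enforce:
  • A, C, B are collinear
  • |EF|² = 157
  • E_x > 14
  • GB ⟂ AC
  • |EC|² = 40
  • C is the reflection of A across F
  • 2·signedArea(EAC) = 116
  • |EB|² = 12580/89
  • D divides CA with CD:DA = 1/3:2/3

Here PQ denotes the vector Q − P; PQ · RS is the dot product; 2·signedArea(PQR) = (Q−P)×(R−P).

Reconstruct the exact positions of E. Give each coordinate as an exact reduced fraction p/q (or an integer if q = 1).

1. E_x = 15  [line -10·x + 16·y + -90 = 0 ∩ |EB|² = 12580/89]
2. E_y = 15  [line -10·x + 16·y + -90 = 0 ∩ |EB|² = 12580/89]
   → E = (15, 15)

E = (15, 15)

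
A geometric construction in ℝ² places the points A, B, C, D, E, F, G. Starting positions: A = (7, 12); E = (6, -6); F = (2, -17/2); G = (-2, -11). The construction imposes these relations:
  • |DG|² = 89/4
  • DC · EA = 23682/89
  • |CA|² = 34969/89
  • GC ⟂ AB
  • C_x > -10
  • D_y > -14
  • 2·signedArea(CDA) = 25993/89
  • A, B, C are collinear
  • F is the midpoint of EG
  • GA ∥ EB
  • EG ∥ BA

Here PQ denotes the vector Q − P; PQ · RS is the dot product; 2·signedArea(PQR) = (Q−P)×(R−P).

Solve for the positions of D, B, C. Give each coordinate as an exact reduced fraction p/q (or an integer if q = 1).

1. B_x = 15  [EG ∥ BA ∩ GA ∥ EB]
2. B_y = 17  [EG ∥ BA ∩ GA ∥ EB]
   → B = (15, 17)
3. C_x = -873/89  [A, B, C are collinear ∩ GC ⟂ AB]
4. C_y = 133/89  [A, B, C are collinear ∩ GC ⟂ AB]
   → C = (-873/89, 133/89)
5. D_x = -6  [DC · EA = 23682/89 ∩ 2·signedArea(CDA) = 25993/89]
6. D_y = -27/2  [DC · EA = 23682/89 ∩ 2·signedArea(CDA) = 25993/89]
   → D = (-6, -27/2)

B = (15, 17)
C = (-873/89, 133/89)
D = (-6, -27/2)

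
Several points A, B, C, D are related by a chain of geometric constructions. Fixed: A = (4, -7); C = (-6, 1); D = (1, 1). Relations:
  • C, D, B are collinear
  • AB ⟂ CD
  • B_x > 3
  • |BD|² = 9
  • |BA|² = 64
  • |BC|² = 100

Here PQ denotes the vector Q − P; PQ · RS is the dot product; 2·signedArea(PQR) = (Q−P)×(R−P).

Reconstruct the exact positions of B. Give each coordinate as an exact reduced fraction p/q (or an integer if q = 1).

1. B_x = 4  [C, D, B are collinear ∩ AB ⟂ CD]
2. B_y = 1  [C, D, B are collinear ∩ AB ⟂ CD]
   → B = (4, 1)

B = (4, 1)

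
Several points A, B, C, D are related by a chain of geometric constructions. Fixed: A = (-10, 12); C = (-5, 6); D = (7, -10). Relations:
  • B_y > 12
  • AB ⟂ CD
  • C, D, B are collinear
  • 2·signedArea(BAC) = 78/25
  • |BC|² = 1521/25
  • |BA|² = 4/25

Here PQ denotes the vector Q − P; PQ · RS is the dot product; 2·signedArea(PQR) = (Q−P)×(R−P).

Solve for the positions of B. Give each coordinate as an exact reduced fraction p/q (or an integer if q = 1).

B = (-242/25, 306/25)

1. B_x = -242/25  [C, D, B are collinear ∩ AB ⟂ CD]
2. B_y = 306/25  [C, D, B are collinear ∩ AB ⟂ CD]
   → B = (-242/25, 306/25)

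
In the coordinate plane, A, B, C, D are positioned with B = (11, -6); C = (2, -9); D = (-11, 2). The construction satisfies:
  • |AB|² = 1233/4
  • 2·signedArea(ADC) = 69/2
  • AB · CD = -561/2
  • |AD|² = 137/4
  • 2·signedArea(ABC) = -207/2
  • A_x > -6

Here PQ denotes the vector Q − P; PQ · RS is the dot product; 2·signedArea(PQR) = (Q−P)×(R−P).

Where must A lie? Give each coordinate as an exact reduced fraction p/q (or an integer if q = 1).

1. A_x = -11/2  [2·signedArea(ADC) = 69/2 ∩ AB · CD = -561/2]
2. A_y = 0  [2·signedArea(ADC) = 69/2 ∩ AB · CD = -561/2]
   → A = (-11/2, 0)

A = (-11/2, 0)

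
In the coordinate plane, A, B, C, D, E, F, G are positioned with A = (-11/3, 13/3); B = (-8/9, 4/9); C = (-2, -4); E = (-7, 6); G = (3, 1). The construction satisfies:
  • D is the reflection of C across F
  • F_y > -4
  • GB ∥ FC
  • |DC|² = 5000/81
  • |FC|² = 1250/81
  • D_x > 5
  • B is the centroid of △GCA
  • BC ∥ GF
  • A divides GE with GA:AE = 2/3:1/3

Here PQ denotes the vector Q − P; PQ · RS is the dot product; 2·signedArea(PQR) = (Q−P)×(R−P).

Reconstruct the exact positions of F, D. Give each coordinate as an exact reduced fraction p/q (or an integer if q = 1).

1. F_x = 17/9  [GB ∥ FC ∩ BC ∥ GF]
2. F_y = -31/9  [GB ∥ FC ∩ BC ∥ GF]
   → F = (17/9, -31/9)
3. D_x = 52/9  [D is the reflection of C across F]
4. D_y = -26/9  [D is the reflection of C across F]
   → D = (52/9, -26/9)

D = (52/9, -26/9)
F = (17/9, -31/9)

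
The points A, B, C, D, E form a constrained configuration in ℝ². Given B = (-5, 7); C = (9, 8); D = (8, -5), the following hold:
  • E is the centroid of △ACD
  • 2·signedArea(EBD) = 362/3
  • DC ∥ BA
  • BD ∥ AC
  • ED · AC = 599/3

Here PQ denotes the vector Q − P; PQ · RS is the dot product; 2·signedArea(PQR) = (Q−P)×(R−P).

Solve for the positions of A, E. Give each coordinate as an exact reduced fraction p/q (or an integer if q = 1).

A = (-4, 20)
E = (13/3, 23/3)

1. A_x = -4  [BD ∥ AC ∩ DC ∥ BA]
2. A_y = 20  [BD ∥ AC ∩ DC ∥ BA]
   → A = (-4, 20)
3. E_x = 13/3  [E is the centroid of △ACD]
4. E_y = 23/3  [E is the centroid of △ACD]
   → E = (13/3, 23/3)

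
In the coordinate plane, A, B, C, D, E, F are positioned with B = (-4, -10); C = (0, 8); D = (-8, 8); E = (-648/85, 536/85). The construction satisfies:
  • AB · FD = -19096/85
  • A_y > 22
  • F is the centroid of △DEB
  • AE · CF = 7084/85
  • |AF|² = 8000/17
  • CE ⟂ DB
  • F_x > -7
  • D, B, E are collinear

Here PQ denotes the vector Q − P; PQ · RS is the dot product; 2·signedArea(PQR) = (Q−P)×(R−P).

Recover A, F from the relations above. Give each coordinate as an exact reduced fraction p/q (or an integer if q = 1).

1. F_x = -556/85  [F is the centroid of △DEB]
2. F_y = 122/85  [F is the centroid of △DEB]
   → F = (-556/85, 122/85)
3. A_x = -956/85  [AB · FD = -19096/85 ∩ AE · CF = 7084/85]
4. A_y = 1922/85  [AB · FD = -19096/85 ∩ AE · CF = 7084/85]
   → A = (-956/85, 1922/85)

A = (-956/85, 1922/85)
F = (-556/85, 122/85)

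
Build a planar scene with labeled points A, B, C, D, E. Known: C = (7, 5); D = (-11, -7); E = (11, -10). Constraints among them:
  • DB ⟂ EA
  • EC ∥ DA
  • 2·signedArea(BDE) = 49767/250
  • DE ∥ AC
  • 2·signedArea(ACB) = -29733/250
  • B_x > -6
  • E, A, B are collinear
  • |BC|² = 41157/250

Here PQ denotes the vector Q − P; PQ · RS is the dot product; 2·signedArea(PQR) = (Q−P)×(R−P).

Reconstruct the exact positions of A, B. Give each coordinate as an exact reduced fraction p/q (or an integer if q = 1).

1. A_x = -15  [DE ∥ AC ∩ EC ∥ DA]
2. A_y = 8  [DE ∥ AC ∩ EC ∥ DA]
   → A = (-15, 8)
3. B_x = -1319/250  [E, A, B are collinear ∩ DB ⟂ EA]
4. B_y = 317/250  [E, A, B are collinear ∩ DB ⟂ EA]
   → B = (-1319/250, 317/250)

A = (-15, 8)
B = (-1319/250, 317/250)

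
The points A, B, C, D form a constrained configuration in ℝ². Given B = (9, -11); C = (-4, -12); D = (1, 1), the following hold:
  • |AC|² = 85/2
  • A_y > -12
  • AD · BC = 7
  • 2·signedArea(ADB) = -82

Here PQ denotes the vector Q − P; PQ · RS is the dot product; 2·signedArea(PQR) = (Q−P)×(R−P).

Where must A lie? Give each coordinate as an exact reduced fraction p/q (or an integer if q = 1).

A = (5/2, -23/2)

1. A_x = 5/2  [2·signedArea(ADB) = -82 ∩ AD · BC = 7]
2. A_y = -23/2  [2·signedArea(ADB) = -82 ∩ AD · BC = 7]
   → A = (5/2, -23/2)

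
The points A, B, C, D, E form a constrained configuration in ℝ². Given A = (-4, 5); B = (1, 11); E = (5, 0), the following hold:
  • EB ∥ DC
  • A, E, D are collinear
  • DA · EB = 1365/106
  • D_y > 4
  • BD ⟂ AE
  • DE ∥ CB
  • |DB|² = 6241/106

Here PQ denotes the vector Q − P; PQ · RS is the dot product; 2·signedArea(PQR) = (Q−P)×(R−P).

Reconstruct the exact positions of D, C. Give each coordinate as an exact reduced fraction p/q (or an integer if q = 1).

1. D_x = -289/106  [A, E, D are collinear ∩ BD ⟂ AE]
2. D_y = 455/106  [A, E, D are collinear ∩ BD ⟂ AE]
   → D = (-289/106, 455/106)
3. C_x = -713/106  [DE ∥ CB ∩ EB ∥ DC]
4. C_y = 1621/106  [DE ∥ CB ∩ EB ∥ DC]
   → C = (-713/106, 1621/106)

C = (-713/106, 1621/106)
D = (-289/106, 455/106)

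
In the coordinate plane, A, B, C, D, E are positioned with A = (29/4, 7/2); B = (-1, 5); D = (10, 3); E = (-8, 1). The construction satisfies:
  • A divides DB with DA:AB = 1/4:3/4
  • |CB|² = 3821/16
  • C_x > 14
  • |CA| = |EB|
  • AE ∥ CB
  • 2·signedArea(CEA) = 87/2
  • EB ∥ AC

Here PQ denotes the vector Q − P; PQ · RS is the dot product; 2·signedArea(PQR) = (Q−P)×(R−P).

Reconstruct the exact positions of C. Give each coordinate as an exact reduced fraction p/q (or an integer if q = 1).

C = (57/4, 15/2)

1. C_x = 57/4  [AE ∥ CB ∩ EB ∥ AC]
2. C_y = 15/2  [AE ∥ CB ∩ EB ∥ AC]
   → C = (57/4, 15/2)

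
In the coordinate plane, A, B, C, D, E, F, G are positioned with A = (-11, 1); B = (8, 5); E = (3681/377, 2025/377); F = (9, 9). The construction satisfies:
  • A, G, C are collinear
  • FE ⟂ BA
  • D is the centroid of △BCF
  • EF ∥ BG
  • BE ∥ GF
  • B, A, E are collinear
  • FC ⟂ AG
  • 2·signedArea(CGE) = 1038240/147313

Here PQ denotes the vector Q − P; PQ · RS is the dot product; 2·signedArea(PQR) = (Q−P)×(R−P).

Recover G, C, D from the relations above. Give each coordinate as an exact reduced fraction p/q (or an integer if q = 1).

1. G_x = 2728/377  [BE ∥ GF ∩ EF ∥ BG]
2. G_y = 3253/377  [BE ∥ GF ∩ EF ∥ BG]
   → G = (2728/377, 3253/377)
3. C_x = 492585489/55537001  [A, G, C are collinear ∩ FC ⟂ AG]
4. C_y = 517158009/55537001  [A, G, C are collinear ∩ FC ⟂ AG]
   → C = (492585489/55537001, 517158009/55537001)
5. D_x = 1436714506/166611003  [D is the centroid of △BCF]
6. D_y = 1294676023/166611003  [D is the centroid of △BCF]
   → D = (1436714506/166611003, 1294676023/166611003)

C = (492585489/55537001, 517158009/55537001)
D = (1436714506/166611003, 1294676023/166611003)
G = (2728/377, 3253/377)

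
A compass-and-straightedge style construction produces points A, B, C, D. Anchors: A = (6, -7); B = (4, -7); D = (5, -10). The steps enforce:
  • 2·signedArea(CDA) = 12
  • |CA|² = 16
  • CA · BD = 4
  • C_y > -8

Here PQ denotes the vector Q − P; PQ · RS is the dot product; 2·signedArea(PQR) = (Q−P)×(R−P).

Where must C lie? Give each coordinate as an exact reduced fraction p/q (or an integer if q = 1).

C = (2, -7)

1. C_x = 2  [2·signedArea(CDA) = 12 ∩ CA · BD = 4]
2. C_y = -7  [2·signedArea(CDA) = 12 ∩ CA · BD = 4]
   → C = (2, -7)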